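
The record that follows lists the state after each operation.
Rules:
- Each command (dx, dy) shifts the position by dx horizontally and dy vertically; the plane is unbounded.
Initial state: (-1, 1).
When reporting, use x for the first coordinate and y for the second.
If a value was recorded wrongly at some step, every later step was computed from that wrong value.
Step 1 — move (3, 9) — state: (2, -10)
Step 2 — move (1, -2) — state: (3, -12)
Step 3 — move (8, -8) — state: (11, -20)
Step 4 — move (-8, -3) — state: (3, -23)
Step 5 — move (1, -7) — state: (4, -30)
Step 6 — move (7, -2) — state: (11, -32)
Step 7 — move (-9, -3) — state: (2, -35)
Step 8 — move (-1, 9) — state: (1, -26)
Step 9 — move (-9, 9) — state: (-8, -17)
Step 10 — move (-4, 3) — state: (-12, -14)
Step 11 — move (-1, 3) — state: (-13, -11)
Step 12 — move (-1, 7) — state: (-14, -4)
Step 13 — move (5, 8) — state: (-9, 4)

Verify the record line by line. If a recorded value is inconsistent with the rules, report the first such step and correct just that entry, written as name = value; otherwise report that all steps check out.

Recomputing the run from the initial state:
step 1: x = 2, y = 10
step 2: x = 3, y = 8
step 3: x = 11, y = 0
step 4: x = 3, y = -3
step 5: x = 4, y = -10
step 6: x = 11, y = -12
step 7: x = 2, y = -15
step 8: x = 1, y = -6
step 9: x = -8, y = 3
step 10: x = -12, y = 6
step 11: x = -13, y = 9
step 12: x = -14, y = 16
step 13: x = -9, y = 24
The first disagreement with the record is at step 1, where the value should be y = 10.

step 1, y = 10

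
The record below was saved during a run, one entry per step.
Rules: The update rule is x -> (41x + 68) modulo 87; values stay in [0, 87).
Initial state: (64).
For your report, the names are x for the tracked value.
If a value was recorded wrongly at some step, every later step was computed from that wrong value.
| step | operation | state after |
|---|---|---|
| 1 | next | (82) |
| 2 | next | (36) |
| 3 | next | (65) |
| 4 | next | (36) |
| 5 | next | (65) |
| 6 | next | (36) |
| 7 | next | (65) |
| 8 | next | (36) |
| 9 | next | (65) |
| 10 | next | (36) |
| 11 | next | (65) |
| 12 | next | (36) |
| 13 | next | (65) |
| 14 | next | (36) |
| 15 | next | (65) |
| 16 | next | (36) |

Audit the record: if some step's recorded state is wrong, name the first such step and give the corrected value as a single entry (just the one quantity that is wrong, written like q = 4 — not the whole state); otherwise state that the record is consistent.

step 2, x = 37

1. x = (41*64 + 68) mod 87 = 82 (in agreement)
2. x = (41*82 + 68) mod 87 = 37 (the entry is off here)
Step 2 is the first one off; corrected, x = 37.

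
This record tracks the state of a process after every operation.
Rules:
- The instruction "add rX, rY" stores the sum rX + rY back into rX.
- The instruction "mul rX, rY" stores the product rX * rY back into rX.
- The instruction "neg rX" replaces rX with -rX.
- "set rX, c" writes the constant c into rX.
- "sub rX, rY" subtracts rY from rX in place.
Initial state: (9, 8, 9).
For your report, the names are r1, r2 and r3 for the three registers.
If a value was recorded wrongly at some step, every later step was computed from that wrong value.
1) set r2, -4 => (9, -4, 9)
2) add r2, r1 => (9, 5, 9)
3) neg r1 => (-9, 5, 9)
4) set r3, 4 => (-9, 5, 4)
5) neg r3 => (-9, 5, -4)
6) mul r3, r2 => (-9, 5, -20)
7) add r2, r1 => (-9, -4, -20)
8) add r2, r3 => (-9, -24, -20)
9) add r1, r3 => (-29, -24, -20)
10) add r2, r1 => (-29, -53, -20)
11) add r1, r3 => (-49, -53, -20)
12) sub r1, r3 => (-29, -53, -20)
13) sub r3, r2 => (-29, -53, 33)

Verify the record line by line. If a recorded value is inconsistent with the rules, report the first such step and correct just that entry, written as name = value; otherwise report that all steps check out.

no error

Recomputing the run from the initial state:
step 1: r1 = 9, r2 = -4, r3 = 9
step 2: r1 = 9, r2 = 5, r3 = 9
step 3: r1 = -9, r2 = 5, r3 = 9
step 4: r1 = -9, r2 = 5, r3 = 4
step 5: r1 = -9, r2 = 5, r3 = -4
step 6: r1 = -9, r2 = 5, r3 = -20
step 7: r1 = -9, r2 = -4, r3 = -20
step 8: r1 = -9, r2 = -24, r3 = -20
step 9: r1 = -29, r2 = -24, r3 = -20
step 10: r1 = -29, r2 = -53, r3 = -20
step 11: r1 = -49, r2 = -53, r3 = -20
step 12: r1 = -29, r2 = -53, r3 = -20
step 13: r1 = -29, r2 = -53, r3 = 33
This matches the record at every step.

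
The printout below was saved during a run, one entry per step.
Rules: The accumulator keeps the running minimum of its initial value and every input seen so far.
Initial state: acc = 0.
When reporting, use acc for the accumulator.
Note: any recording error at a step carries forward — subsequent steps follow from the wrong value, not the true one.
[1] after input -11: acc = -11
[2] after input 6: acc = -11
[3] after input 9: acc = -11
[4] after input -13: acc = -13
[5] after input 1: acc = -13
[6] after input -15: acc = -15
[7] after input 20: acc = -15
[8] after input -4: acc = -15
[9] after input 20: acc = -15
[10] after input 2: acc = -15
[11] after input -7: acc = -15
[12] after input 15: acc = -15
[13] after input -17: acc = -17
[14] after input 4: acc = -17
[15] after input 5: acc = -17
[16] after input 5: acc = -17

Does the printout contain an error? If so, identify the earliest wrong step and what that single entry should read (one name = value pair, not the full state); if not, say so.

no error

step 1: acc = min(0, -11) = -11 -> verified
step 2: acc = min(-11, 6) = -11 -> matches
step 3: acc = min(-11, 9) = -11 -> in agreement
step 4: acc = min(-11, -13) = -13 -> agrees with the printout
step 5: acc = min(-13, 1) = -13 -> matches
step 6: acc = min(-13, -15) = -15 -> exactly as logged
step 7: acc = min(-15, 20) = -15 -> verified
step 8: acc = min(-15, -4) = -15 -> verified
step 9: acc = min(-15, 20) = -15 -> in agreement
step 10: acc = min(-15, 2) = -15 -> verified
step 11: acc = min(-15, -7) = -15 -> no discrepancy
step 12: acc = min(-15, 15) = -15 -> checks out
step 13: acc = min(-15, -17) = -17 -> confirmed correct
step 14: acc = min(-17, 4) = -17 -> agrees with the printout
step 15: acc = min(-17, 5) = -17 -> consistent with the printout
step 16: acc = min(-17, 5) = -17 -> no discrepancy
Nothing is out of place; the run is error-free.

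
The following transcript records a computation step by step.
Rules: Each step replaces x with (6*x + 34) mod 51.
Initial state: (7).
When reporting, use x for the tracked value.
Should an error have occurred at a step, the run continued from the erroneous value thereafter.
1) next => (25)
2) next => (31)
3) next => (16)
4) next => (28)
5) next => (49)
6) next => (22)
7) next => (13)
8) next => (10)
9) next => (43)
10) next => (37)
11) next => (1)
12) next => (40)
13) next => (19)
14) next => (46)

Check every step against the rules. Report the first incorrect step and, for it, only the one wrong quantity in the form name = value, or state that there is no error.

Recomputing the run from the initial state:
step 1: x = 25
step 2: x = 31
step 3: x = 16
step 4: x = 28
step 5: x = 49
step 6: x = 22
step 7: x = 13
step 8: x = 10
step 9: x = 43
step 10: x = 37
step 11: x = 1
step 12: x = 40
step 13: x = 19
step 14: x = 46
This matches the transcript at every step.

no error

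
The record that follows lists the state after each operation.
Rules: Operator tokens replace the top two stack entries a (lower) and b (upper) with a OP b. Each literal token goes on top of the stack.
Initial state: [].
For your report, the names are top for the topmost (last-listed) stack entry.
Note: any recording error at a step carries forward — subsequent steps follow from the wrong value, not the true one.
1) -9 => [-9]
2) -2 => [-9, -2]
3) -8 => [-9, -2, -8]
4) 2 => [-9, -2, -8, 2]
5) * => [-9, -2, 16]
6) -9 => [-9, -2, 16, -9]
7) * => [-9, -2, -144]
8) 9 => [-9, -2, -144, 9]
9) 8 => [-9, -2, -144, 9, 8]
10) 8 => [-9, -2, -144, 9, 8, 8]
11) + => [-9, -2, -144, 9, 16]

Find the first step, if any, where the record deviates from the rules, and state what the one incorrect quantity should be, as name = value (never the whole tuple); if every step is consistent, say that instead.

step 5, top = -16

step 1: push -9: top = -9 -> confirmed correct
step 2: push -2: top = -2 -> verified
step 3: push -8: top = -8 -> verified
step 4: push 2: top = 2 -> exactly as logged
step 5: -8 * 2 = -16 -> a discrepancy with the record
First incorrect step: 5; the correct value is top = -16.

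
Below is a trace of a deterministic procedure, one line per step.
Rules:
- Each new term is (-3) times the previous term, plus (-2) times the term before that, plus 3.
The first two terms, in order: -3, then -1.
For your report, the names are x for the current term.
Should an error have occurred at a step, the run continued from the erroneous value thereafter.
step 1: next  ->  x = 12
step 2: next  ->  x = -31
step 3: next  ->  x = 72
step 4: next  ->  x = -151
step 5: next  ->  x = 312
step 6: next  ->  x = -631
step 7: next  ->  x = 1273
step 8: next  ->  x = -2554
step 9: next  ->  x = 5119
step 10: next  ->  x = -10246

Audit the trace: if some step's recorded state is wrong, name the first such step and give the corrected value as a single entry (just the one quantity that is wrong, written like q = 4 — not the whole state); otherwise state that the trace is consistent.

step 7, x = 1272

Recomputing the run from the initial state:
step 1: x = 12
step 2: x = -31
step 3: x = 72
step 4: x = -151
step 5: x = 312
step 6: x = -631
step 7: x = 1272
step 8: x = -2551
step 9: x = 5112
step 10: x = -10231
The first disagreement with the trace is at step 7, where the value should be x = 1272.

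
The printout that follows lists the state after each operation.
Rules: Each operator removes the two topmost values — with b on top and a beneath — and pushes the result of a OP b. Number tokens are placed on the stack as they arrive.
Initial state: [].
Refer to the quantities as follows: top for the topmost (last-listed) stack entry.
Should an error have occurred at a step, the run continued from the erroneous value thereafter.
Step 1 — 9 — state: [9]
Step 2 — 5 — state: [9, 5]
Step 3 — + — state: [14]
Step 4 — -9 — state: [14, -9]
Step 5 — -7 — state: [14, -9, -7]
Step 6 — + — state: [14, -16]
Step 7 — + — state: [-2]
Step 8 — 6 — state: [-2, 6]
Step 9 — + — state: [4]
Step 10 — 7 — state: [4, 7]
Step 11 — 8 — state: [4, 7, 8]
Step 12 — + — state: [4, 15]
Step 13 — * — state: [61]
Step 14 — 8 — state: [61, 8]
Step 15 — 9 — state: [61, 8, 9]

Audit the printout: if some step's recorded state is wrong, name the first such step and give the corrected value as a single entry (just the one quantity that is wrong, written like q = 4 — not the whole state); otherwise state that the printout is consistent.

Recomputing the run from the initial state:
step 1: [9]
step 2: [9, 5]
step 3: [14]
step 4: [14, -9]
step 5: [14, -9, -7]
step 6: [14, -16]
step 7: [-2]
step 8: [-2, 6]
step 9: [4]
step 10: [4, 7]
step 11: [4, 7, 8]
step 12: [4, 15]
step 13: [60]
step 14: [60, 8]
step 15: [60, 8, 9]
The first disagreement with the printout is at step 13, where the value should be top = 60.

step 13, top = 60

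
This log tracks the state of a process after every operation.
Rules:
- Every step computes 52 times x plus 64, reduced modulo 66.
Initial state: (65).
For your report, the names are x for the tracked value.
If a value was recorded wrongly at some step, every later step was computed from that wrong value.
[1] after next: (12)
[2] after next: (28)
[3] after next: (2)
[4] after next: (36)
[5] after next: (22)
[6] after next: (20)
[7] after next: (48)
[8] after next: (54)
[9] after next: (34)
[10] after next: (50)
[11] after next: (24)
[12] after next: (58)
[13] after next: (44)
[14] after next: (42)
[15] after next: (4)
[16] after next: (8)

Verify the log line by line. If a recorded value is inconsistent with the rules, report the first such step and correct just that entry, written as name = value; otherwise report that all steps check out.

Step 1: x = (52*65 + 64) mod 66 = 12 — confirmed correct.
Step 2: x = (52*12 + 64) mod 66 = 28 — agrees with the log.
Step 3: x = (52*28 + 64) mod 66 = 2 — checks out.
Step 4: x = (52*2 + 64) mod 66 = 36 — agrees with the log.
Step 5: x = (52*36 + 64) mod 66 = 22 — exactly as logged.
Step 6: x = (52*22 + 64) mod 66 = 20 — confirmed correct.
Step 7: x = (52*20 + 64) mod 66 = 48 — verified.
Step 8: x = (52*48 + 64) mod 66 = 52 — the entry is off here.
So the first discrepancy is step 8, where the right value is x = 52.

step 8, x = 52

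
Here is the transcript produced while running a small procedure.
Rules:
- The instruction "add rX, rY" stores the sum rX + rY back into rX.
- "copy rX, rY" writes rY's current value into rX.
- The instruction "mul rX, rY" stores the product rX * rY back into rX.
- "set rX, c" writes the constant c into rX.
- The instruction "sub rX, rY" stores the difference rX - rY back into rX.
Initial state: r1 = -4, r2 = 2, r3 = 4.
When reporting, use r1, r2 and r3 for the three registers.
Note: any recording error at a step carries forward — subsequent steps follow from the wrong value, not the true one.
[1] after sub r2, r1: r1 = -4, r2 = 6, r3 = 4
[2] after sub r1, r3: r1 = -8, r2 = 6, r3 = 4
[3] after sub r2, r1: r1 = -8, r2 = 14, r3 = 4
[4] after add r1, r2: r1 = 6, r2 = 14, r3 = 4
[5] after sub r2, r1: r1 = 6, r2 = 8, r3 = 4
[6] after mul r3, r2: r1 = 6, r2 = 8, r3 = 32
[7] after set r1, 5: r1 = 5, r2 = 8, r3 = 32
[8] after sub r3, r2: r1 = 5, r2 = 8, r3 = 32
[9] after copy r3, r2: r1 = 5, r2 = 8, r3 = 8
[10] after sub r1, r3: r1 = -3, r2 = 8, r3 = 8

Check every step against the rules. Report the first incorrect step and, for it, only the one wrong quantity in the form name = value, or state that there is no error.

step 8, r3 = 24

Step 1: r2 = 2 - -4 = 6 — checks out.
Step 2: r1 = -4 - 4 = -8 — confirmed correct.
Step 3: r2 = 6 - -8 = 14 — same as recorded.
Step 4: r1 = -8 + 14 = 6 — agrees with the transcript.
Step 5: r2 = 14 - 6 = 8 — checks out.
Step 6: r3 = 4 * 8 = 32 — confirmed correct.
Step 7: r1 = 5 — in agreement.
Step 8: r3 = 32 - 8 = 24 — the transcript has a different value.
Step 8 is the first one off; corrected, r3 = 24.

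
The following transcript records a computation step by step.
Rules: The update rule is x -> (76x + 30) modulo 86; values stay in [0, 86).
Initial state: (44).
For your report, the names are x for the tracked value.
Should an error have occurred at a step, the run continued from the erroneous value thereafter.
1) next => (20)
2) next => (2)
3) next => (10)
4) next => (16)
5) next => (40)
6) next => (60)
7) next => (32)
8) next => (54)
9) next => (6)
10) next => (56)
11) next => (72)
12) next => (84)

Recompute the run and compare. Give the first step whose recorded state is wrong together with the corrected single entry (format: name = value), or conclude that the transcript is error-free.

step 1: x = (76*44 + 30) mod 86 = 20 -> confirmed correct
step 2: x = (76*20 + 30) mod 86 = 2 -> no discrepancy
step 3: x = (76*2 + 30) mod 86 = 10 -> consistent with the transcript
step 4: x = (76*10 + 30) mod 86 = 16 -> matches
step 5: x = (76*16 + 30) mod 86 = 42 -> a discrepancy with the transcript
That makes step 5 the first incorrect line — x = 42 is what it should show.

step 5, x = 42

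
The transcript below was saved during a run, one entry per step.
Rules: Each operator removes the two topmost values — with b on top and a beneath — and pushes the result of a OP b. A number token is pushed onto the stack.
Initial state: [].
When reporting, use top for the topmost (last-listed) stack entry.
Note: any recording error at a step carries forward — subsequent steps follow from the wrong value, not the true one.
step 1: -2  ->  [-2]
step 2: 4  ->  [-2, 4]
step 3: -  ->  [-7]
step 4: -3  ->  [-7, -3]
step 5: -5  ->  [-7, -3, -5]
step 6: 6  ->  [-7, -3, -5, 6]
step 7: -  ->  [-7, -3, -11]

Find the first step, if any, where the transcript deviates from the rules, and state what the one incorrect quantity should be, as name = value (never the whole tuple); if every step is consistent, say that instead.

step 3, top = -6

Recomputing the run from the initial state:
step 1: [-2]
step 2: [-2, 4]
step 3: [-6]
step 4: [-6, -3]
step 5: [-6, -3, -5]
step 6: [-6, -3, -5, 6]
step 7: [-6, -3, -11]
The first disagreement with the transcript is at step 3, where the value should be top = -6.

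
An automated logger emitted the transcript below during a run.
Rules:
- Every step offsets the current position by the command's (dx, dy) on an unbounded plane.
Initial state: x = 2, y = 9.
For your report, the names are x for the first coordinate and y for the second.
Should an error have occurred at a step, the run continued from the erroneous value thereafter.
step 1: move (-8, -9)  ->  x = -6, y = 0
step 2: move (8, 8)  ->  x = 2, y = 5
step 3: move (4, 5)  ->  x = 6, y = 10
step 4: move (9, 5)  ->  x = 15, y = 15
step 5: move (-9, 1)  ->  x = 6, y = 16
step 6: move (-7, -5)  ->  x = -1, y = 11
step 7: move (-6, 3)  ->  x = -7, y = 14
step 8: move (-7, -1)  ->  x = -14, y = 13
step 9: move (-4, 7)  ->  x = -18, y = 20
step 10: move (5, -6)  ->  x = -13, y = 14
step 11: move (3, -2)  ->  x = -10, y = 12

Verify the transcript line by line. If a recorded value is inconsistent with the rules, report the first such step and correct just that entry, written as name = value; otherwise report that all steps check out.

Recomputing the run from the initial state:
step 1: x = -6, y = 0
step 2: x = 2, y = 8
step 3: x = 6, y = 13
step 4: x = 15, y = 18
step 5: x = 6, y = 19
step 6: x = -1, y = 14
step 7: x = -7, y = 17
step 8: x = -14, y = 16
step 9: x = -18, y = 23
step 10: x = -13, y = 17
step 11: x = -10, y = 15
The first disagreement with the transcript is at step 2, where the value should be y = 8.

step 2, y = 8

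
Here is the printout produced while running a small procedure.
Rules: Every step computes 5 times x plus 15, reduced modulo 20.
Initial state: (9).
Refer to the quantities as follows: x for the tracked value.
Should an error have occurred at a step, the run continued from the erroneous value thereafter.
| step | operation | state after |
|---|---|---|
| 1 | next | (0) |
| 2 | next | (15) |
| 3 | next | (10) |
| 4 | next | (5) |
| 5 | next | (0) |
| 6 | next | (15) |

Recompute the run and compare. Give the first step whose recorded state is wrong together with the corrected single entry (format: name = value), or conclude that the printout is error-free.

no error

1. x = (5*9 + 15) mod 20 = 0 (verified)
2. x = (5*0 + 15) mod 20 = 15 (same as recorded)
3. x = (5*15 + 15) mod 20 = 10 (checks out)
4. x = (5*10 + 15) mod 20 = 5 (no discrepancy)
5. x = (5*5 + 15) mod 20 = 0 (checks out)
6. x = (5*0 + 15) mod 20 = 15 (in agreement)
Nothing is out of place; the run is error-free.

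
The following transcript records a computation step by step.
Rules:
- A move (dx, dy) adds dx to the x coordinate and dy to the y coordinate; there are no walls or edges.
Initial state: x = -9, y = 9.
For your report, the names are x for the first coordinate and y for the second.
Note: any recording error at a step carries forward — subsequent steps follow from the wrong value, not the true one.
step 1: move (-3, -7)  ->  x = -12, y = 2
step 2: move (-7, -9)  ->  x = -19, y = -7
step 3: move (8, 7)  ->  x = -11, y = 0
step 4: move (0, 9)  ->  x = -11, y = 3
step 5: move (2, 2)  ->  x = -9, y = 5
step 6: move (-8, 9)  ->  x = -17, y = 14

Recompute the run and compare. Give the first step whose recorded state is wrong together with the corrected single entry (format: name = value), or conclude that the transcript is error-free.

Recomputing the run from the initial state:
step 1: x = -12, y = 2
step 2: x = -19, y = -7
step 3: x = -11, y = 0
step 4: x = -11, y = 9
step 5: x = -9, y = 11
step 6: x = -17, y = 20
The first disagreement with the transcript is at step 4, where the value should be y = 9.

step 4, y = 9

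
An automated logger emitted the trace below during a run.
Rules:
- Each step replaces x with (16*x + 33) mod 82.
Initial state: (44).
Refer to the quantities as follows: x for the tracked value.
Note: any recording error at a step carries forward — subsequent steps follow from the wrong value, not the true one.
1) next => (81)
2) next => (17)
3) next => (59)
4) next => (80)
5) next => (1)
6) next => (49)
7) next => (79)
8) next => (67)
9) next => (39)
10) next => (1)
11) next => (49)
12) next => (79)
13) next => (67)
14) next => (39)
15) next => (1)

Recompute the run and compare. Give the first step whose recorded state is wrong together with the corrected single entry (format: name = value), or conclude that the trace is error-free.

step 1: x = (16*44 + 33) mod 82 = 81 -> consistent with the trace
step 2: x = (16*81 + 33) mod 82 = 17 -> in agreement
step 3: x = (16*17 + 33) mod 82 = 59 -> agrees with the trace
step 4: x = (16*59 + 33) mod 82 = 75 -> this is not what the trace shows
That makes step 4 the first incorrect line — x = 75 is what it should show.

step 4, x = 75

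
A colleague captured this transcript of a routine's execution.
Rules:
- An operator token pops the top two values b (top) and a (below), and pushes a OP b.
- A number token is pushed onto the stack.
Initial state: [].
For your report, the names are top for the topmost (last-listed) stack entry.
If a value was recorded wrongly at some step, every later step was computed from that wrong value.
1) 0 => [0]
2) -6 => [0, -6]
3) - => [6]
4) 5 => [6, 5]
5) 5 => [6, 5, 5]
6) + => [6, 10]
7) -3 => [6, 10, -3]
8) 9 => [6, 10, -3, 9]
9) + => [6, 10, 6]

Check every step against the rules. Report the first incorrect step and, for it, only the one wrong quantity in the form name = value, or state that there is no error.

1. push 0: top = 0 (exactly as logged)
2. push -6: top = -6 (exactly as logged)
3. 0 - -6 = 6 (in agreement)
4. push 5: top = 5 (confirmed correct)
5. push 5: top = 5 (verified)
6. 5 + 5 = 10 (agrees with the transcript)
7. push -3: top = -3 (consistent with the transcript)
8. push 9: top = 9 (confirmed correct)
9. -3 + 9 = 6 (verified)
Nothing is out of place; the run is error-free.

no error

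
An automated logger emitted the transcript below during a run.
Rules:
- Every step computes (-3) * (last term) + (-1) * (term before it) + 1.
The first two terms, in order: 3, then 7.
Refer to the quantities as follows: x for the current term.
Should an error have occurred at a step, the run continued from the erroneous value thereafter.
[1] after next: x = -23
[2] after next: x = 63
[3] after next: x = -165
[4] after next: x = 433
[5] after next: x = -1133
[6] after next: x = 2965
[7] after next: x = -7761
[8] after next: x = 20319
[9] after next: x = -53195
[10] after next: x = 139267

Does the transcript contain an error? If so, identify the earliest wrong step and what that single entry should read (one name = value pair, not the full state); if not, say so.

Step 1: x = -3*(7) + (-1)*(3) + (1) = -23 — same as recorded.
Step 2: x = -3*(-23) + (-1)*(7) + (1) = 63 — exactly as logged.
Step 3: x = -3*(63) + (-1)*(-23) + (1) = -165 — consistent with the transcript.
Step 4: x = -3*(-165) + (-1)*(63) + (1) = 433 — exactly as logged.
Step 5: x = -3*(433) + (-1)*(-165) + (1) = -1133 — no discrepancy.
Step 6: x = -3*(-1133) + (-1)*(433) + (1) = 2967 — the transcript has a different value.
The earliest wrong entry is at step 6: it should read x = 2967.

step 6, x = 2967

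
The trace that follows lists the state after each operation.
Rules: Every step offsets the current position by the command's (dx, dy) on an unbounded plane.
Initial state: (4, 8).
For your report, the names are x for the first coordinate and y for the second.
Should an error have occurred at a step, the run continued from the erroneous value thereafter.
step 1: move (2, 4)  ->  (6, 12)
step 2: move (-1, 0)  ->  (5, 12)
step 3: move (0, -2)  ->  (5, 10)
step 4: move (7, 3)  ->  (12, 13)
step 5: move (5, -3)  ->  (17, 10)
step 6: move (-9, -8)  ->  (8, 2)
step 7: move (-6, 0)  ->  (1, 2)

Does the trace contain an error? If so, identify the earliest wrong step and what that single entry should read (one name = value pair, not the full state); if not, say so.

step 7, x = 2

Recomputing the run from the initial state:
step 1: x = 6, y = 12
step 2: x = 5, y = 12
step 3: x = 5, y = 10
step 4: x = 12, y = 13
step 5: x = 17, y = 10
step 6: x = 8, y = 2
step 7: x = 2, y = 2
The first disagreement with the trace is at step 7, where the value should be x = 2.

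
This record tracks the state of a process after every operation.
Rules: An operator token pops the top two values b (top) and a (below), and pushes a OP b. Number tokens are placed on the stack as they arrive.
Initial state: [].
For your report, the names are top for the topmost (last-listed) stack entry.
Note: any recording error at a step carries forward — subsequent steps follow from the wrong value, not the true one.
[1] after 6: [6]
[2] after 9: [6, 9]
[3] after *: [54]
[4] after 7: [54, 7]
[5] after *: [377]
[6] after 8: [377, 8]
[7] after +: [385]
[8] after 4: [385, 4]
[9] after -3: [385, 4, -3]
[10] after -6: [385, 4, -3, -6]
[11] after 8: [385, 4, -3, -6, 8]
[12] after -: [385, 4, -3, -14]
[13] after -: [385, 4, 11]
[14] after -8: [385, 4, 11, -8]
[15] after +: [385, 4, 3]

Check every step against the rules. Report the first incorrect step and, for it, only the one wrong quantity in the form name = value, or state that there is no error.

Recomputing the run from the initial state:
step 1: [6]
step 2: [6, 9]
step 3: [54]
step 4: [54, 7]
step 5: [378]
step 6: [378, 8]
step 7: [386]
step 8: [386, 4]
step 9: [386, 4, -3]
step 10: [386, 4, -3, -6]
step 11: [386, 4, -3, -6, 8]
step 12: [386, 4, -3, -14]
step 13: [386, 4, 11]
step 14: [386, 4, 11, -8]
step 15: [386, 4, 3]
The first disagreement with the record is at step 5, where the value should be top = 378.

step 5, top = 378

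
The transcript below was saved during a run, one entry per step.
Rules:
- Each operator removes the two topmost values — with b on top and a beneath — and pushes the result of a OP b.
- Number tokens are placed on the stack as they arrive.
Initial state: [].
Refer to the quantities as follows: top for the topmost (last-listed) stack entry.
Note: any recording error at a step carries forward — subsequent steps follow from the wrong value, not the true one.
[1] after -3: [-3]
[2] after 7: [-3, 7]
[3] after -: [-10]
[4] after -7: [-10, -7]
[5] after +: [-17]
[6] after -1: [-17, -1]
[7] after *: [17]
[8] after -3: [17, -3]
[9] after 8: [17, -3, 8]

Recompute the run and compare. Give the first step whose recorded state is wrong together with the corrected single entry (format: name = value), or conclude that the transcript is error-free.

no error

Recomputing the run from the initial state:
step 1: [-3]
step 2: [-3, 7]
step 3: [-10]
step 4: [-10, -7]
step 5: [-17]
step 6: [-17, -1]
step 7: [17]
step 8: [17, -3]
step 9: [17, -3, 8]
This matches the transcript at every step.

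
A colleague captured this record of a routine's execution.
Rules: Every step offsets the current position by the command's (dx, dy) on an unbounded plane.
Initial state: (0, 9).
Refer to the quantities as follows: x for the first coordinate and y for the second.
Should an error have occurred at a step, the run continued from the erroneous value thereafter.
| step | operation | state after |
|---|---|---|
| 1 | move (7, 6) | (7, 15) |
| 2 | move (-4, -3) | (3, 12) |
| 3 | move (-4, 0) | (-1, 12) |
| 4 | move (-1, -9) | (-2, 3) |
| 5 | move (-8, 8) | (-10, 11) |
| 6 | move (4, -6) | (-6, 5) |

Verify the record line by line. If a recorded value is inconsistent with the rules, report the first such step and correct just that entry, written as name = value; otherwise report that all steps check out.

no error

step 1: x = 0 + (7) = 7, y = 9 + (6) = 15 -> matches
step 2: x = 7 + (-4) = 3, y = 15 + (-3) = 12 -> agrees with the record
step 3: x = 3 + (-4) = -1, y = 12 + (0) = 12 -> in agreement
step 4: x = -1 + (-1) = -2, y = 12 + (-9) = 3 -> agrees with the record
step 5: x = -2 + (-8) = -10, y = 3 + (8) = 11 -> verified
step 6: x = -10 + (4) = -6, y = 11 + (-6) = 5 -> checks out
The recomputation confirms every line.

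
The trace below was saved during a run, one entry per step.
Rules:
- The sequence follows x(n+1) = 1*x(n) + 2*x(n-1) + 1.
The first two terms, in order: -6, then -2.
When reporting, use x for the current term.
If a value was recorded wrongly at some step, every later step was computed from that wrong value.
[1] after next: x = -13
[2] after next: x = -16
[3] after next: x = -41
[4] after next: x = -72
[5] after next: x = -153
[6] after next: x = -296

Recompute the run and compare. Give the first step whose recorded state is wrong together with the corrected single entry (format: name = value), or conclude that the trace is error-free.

step 1: x = 1*(-2) + (2)*(-6) + (1) = -13 -> same as recorded
step 2: x = 1*(-13) + (2)*(-2) + (1) = -16 -> confirmed correct
step 3: x = 1*(-16) + (2)*(-13) + (1) = -41 -> checks out
step 4: x = 1*(-41) + (2)*(-16) + (1) = -72 -> exactly as logged
step 5: x = 1*(-72) + (2)*(-41) + (1) = -153 -> confirmed correct
step 6: x = 1*(-153) + (2)*(-72) + (1) = -296 -> no discrepancy
All steps check out; nothing to correct.

no error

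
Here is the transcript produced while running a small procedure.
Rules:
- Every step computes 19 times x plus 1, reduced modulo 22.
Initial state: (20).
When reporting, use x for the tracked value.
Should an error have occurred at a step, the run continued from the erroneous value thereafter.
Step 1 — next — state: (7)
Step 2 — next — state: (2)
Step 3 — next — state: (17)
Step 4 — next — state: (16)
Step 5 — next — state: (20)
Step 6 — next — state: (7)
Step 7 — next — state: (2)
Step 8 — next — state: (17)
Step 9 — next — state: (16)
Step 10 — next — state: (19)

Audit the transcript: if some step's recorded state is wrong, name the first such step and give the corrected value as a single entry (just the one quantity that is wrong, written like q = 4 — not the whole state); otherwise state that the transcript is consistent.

step 5, x = 19

step 1: x = (19*20 + 1) mod 22 = 7 -> same as recorded
step 2: x = (19*7 + 1) mod 22 = 2 -> confirmed correct
step 3: x = (19*2 + 1) mod 22 = 17 -> same as recorded
step 4: x = (19*17 + 1) mod 22 = 16 -> same as recorded
step 5: x = (19*16 + 1) mod 22 = 19 -> first mismatch against the transcript
That makes step 5 the first incorrect line — x = 19 is what it should show.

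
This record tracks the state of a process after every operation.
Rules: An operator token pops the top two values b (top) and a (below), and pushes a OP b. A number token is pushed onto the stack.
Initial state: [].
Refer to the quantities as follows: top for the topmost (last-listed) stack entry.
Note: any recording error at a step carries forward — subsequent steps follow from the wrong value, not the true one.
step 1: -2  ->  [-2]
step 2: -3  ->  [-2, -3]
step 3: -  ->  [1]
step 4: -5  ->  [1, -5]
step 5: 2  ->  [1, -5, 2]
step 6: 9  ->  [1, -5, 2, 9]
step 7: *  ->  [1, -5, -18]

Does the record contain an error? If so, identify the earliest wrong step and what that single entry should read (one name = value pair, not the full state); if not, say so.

step 7, top = 18

Recomputing the run from the initial state:
step 1: [-2]
step 2: [-2, -3]
step 3: [1]
step 4: [1, -5]
step 5: [1, -5, 2]
step 6: [1, -5, 2, 9]
step 7: [1, -5, 18]
The first disagreement with the record is at step 7, where the value should be top = 18.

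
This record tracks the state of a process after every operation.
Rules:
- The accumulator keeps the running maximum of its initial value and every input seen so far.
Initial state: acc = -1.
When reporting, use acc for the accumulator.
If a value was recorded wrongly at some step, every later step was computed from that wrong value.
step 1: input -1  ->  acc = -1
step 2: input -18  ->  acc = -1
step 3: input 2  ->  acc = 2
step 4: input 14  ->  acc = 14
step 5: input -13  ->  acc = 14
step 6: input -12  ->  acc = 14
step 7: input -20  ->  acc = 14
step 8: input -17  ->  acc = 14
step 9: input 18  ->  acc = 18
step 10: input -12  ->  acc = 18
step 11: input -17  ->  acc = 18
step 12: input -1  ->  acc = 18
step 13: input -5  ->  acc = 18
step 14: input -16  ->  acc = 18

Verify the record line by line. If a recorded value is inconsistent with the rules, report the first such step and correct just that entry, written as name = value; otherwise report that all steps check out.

Step 1: acc = max(-1, -1) = -1 — no discrepancy.
Step 2: acc = max(-1, -18) = -1 — in agreement.
Step 3: acc = max(-1, 2) = 2 — agrees with the record.
Step 4: acc = max(2, 14) = 14 — no discrepancy.
Step 5: acc = max(14, -13) = 14 — agrees with the record.
Step 6: acc = max(14, -12) = 14 — exactly as logged.
Step 7: acc = max(14, -20) = 14 — matches.
Step 8: acc = max(14, -17) = 14 — verified.
Step 9: acc = max(14, 18) = 18 — verified.
Step 10: acc = max(18, -12) = 18 — agrees with the record.
Step 11: acc = max(18, -17) = 18 — agrees with the record.
Step 12: acc = max(18, -1) = 18 — checks out.
Step 13: acc = max(18, -5) = 18 — exactly as logged.
Step 14: acc = max(18, -16) = 18 — matches.
The recomputation confirms every line.

no error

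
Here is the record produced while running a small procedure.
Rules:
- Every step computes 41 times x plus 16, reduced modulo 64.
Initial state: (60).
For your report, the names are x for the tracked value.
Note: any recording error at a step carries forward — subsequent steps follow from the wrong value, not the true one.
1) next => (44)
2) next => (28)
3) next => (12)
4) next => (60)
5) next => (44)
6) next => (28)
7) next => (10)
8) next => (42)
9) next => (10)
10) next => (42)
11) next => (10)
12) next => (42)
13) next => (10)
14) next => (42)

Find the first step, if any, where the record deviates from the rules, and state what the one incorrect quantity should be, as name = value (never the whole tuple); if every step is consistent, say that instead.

Recomputing the run from the initial state:
step 1: x = 44
step 2: x = 28
step 3: x = 12
step 4: x = 60
step 5: x = 44
step 6: x = 28
step 7: x = 12
step 8: x = 60
step 9: x = 44
step 10: x = 28
step 11: x = 12
step 12: x = 60
step 13: x = 44
step 14: x = 28
The first disagreement with the record is at step 7, where the value should be x = 12.

step 7, x = 12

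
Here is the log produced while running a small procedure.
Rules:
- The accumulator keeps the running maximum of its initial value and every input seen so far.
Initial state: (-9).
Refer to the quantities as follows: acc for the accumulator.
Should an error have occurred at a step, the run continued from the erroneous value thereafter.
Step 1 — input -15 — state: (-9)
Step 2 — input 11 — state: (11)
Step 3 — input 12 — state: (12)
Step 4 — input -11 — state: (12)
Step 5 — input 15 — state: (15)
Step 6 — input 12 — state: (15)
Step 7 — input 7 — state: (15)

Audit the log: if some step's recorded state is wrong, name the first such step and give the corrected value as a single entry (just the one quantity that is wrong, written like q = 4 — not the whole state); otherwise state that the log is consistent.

step 1: acc = max(-9, -15) = -9 -> in agreement
step 2: acc = max(-9, 11) = 11 -> in agreement
step 3: acc = max(11, 12) = 12 -> exactly as logged
step 4: acc = max(12, -11) = 12 -> consistent with the log
step 5: acc = max(12, 15) = 15 -> matches
step 6: acc = max(15, 12) = 15 -> agrees with the log
step 7: acc = max(15, 7) = 15 -> no discrepancy
The whole run recomputes cleanly — no discrepancies.

no error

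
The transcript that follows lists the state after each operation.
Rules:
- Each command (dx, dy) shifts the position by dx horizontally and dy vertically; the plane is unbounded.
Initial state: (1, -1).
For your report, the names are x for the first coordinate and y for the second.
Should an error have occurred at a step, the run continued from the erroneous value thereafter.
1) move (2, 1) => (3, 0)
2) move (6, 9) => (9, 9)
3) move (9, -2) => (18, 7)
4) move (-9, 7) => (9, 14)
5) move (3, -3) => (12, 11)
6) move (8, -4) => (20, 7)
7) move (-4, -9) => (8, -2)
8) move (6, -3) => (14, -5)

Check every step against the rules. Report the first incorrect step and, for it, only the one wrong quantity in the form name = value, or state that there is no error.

step 7, x = 16

Recomputing the run from the initial state:
step 1: x = 3, y = 0
step 2: x = 9, y = 9
step 3: x = 18, y = 7
step 4: x = 9, y = 14
step 5: x = 12, y = 11
step 6: x = 20, y = 7
step 7: x = 16, y = -2
step 8: x = 22, y = -5
The first disagreement with the transcript is at step 7, where the value should be x = 16.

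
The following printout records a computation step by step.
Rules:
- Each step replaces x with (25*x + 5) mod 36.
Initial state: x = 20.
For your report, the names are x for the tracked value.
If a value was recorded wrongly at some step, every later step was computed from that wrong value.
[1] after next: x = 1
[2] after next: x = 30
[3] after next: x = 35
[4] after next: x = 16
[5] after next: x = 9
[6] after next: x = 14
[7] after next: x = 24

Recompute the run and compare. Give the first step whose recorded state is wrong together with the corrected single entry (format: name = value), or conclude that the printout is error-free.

Recomputing the run from the initial state:
step 1: x = 1
step 2: x = 30
step 3: x = 35
step 4: x = 16
step 5: x = 9
step 6: x = 14
step 7: x = 31
The first disagreement with the printout is at step 7, where the value should be x = 31.

step 7, x = 31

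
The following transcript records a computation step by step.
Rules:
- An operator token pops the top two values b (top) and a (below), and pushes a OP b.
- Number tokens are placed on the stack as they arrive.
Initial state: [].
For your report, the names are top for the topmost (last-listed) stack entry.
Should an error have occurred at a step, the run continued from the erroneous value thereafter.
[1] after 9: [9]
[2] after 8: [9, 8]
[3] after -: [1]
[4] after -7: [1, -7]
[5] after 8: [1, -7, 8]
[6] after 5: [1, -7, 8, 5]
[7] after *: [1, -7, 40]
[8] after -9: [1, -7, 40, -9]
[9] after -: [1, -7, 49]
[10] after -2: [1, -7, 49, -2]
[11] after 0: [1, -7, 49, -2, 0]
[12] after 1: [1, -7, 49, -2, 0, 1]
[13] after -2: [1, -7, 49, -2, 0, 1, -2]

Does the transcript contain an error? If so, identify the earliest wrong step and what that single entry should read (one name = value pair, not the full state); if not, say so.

no error

step 1: push 9: top = 9 -> agrees with the transcript
step 2: push 8: top = 8 -> agrees with the transcript
step 3: 9 - 8 = 1 -> no discrepancy
step 4: push -7: top = -7 -> matches
step 5: push 8: top = 8 -> checks out
step 6: push 5: top = 5 -> verified
step 7: 8 * 5 = 40 -> confirmed correct
step 8: push -9: top = -9 -> matches
step 9: 40 - -9 = 49 -> checks out
step 10: push -2: top = -2 -> checks out
step 11: push 0: top = 0 -> exactly as logged
step 12: push 1: top = 1 -> same as recorded
step 13: push -2: top = -2 -> confirmed correct
Nothing is out of place; the run is error-free.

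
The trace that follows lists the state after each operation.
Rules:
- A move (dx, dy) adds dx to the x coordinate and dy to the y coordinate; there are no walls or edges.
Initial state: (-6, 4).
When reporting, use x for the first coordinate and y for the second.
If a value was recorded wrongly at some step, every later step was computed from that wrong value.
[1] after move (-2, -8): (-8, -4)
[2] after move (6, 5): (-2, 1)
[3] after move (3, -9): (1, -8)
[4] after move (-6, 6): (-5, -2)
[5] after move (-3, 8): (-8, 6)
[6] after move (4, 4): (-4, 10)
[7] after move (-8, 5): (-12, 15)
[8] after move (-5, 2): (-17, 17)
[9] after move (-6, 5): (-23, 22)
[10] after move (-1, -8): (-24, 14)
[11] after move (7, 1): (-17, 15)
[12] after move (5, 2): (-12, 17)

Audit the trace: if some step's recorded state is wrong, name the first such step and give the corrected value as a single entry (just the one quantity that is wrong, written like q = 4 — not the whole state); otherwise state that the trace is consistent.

step 1: x = -6 + (-2) = -8, y = 4 + (-8) = -4 -> in agreement
step 2: x = -8 + (6) = -2, y = -4 + (5) = 1 -> in agreement
step 3: x = -2 + (3) = 1, y = 1 + (-9) = -8 -> matches
step 4: x = 1 + (-6) = -5, y = -8 + (6) = -2 -> same as recorded
step 5: x = -5 + (-3) = -8, y = -2 + (8) = 6 -> verified
step 6: x = -8 + (4) = -4, y = 6 + (4) = 10 -> confirmed correct
step 7: x = -4 + (-8) = -12, y = 10 + (5) = 15 -> same as recorded
step 8: x = -12 + (-5) = -17, y = 15 + (2) = 17 -> agrees with the trace
step 9: x = -17 + (-6) = -23, y = 17 + (5) = 22 -> checks out
step 10: x = -23 + (-1) = -24, y = 22 + (-8) = 14 -> agrees with the trace
step 11: x = -24 + (7) = -17, y = 14 + (1) = 15 -> checks out
step 12: x = -17 + (5) = -12, y = 15 + (2) = 17 -> in agreement
The recomputation confirms every line.

no error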